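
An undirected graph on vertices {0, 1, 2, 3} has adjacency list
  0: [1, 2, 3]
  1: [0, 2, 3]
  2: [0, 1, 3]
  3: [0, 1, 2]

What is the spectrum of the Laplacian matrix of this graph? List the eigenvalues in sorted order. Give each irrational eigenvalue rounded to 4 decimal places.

Reading degrees in the order [0, 1, 2, 3] gives [3, 3, 3, 3]; set D = diag(3, 3, 3, 3) and form L = D - A. Diagonalising L (or applying a numerical eigensolver to the 4x4 matrix) gives the spectrum above. The single zero eigenvalue shows the graph is connected. By the matrix-tree theorem the graph has (1/4) * product of the nonzero eigenvalues = 16 spanning trees. There is one zero in the spectrum, matching the 1 component.

[0, 4, 4, 4]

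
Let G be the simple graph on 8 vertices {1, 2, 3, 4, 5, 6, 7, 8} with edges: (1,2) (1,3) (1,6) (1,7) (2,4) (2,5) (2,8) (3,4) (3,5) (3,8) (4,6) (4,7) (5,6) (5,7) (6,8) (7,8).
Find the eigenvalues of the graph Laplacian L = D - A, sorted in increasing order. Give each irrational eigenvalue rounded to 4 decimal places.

Each diagonal entry of L is the vertex degree and each off-diagonal entry is -1 where an edge is present, 0 otherwise; in the order [1, 2, 3, 4, 5, 6, 7, 8] the diagonal is [4, 4, 4, 4, 4, 4, 4, 4]. The multiplicity of 0 as a Laplacian eigenvalue equals the number of connected components. The eigenvalues sum to 32, which equals trace(L) = 2|E|.

[0, 4, 4, 4, 4, 4, 4, 8]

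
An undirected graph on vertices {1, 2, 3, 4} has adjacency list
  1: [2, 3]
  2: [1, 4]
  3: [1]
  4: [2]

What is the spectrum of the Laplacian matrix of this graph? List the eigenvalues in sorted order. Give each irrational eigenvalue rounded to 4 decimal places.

Each diagonal entry of L is the vertex degree and each off-diagonal entry is -1 where an edge is present, 0 otherwise; in the order [1, 2, 3, 4] the diagonal is [2, 2, 1, 1]. Since every row of L sums to 0, the all-ones vector is in the kernel and 0 is an eigenvalue. The single zero eigenvalue shows the graph is connected. By the matrix-tree theorem the graph has (1/4) * product of the nonzero eigenvalues = 1 spanning tree.

[0, 0.5858, 2, 3.4142]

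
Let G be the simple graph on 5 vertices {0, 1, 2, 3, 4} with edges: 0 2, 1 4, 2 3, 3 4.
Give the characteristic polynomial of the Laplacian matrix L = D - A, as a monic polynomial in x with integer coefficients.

Reading degrees in the order [0, 1, 2, 3, 4] gives [1, 1, 2, 2, 2]; set D = diag(1, 1, 2, 2, 2) and form L = D - A. Computing det(xI - L) by cofactor expansion (or equivalently via sum-over-permutations) gives x^5 - 8x^4 + 21x^3 - 20x^2 + 5x. Since p(0) = det(-L) = 0, x divides p(x). By the matrix-tree theorem the graph has (1/5) * product of the nonzero eigenvalues = 1 spanning tree.

x^5 - 8x^4 + 21x^3 - 20x^2 + 5x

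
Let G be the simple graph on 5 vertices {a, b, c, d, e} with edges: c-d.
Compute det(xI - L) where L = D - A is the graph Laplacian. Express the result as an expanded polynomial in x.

Reading degrees in the order [a, b, c, d, e] gives [0, 0, 1, 1, 0]; set D = diag(0, 0, 1, 1, 0) and form L = D - A. Computing det(xI - L) by cofactor expansion (or equivalently via sum-over-permutations) gives x^5 - 2x^4. The constant term is 0 because L is singular (the all-ones vector lies in its kernel).

x^5 - 2x^4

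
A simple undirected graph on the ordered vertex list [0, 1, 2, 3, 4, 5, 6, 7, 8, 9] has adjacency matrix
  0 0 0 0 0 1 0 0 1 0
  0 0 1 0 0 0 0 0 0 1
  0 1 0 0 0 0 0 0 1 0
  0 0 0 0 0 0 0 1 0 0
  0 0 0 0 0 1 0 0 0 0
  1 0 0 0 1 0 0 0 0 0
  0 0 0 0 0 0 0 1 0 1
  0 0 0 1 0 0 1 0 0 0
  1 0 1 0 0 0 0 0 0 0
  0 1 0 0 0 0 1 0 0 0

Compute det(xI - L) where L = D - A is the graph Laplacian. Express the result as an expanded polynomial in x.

Reading degrees in the order [0, 1, 2, 3, 4, 5, 6, 7, 8, 9] gives [2, 2, 2, 1, 1, 2, 2, 2, 2, 2]; set D = diag(2, 2, 2, 1, 1, 2, 2, 2, 2, 2) and form L = D - A. Computing det(xI - L) by cofactor expansion (or equivalently via sum-over-permutations) gives x^10 - 18x^9 + 136x^8 - 560x^7 + 1365x^6 - 2002x^5 + 1716x^4 - 792x^3 + 165x^2 - 10x. The constant term is 0 because L is singular (the all-ones vector lies in its kernel). The eigenvalues sum to 18, which equals trace(L) = 2|E|.

x^10 - 18x^9 + 136x^8 - 560x^7 + 1365x^6 - 2002x^5 + 1716x^4 - 792x^3 + 165x^2 - 10x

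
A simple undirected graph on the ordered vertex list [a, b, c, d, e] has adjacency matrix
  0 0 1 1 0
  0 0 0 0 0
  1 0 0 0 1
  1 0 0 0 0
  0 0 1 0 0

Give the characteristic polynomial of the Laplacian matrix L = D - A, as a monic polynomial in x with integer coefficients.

x^5 - 6x^4 + 10x^3 - 4x^2

With the vertex order [a, b, c, d, e], the degrees are [2, 0, 2, 1, 1], giving D = diag(2, 0, 2, 1, 1) and L = D - A. L has integer entries, so p(x) = det(xI - L) has integer coefficients. Expanding the determinant yields x^5 - 6x^4 + 10x^3 - 4x^2. The coefficient of x^4 equals -trace(L) = -6, matching the sum of degrees. The eigenvalues sum to 6, which equals trace(L) = 2|E|.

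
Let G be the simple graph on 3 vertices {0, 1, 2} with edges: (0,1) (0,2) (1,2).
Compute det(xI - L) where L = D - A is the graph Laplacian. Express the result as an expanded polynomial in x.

x^3 - 6x^2 + 9x

Each diagonal entry of L is the vertex degree and each off-diagonal entry is -1 where an edge is present, 0 otherwise; in the order [0, 1, 2] the diagonal is [2, 2, 2]. Computing det(xI - L) by cofactor expansion (or equivalently via sum-over-permutations) gives x^3 - 6x^2 + 9x. The constant term is 0 because L is singular (the all-ones vector lies in its kernel). By the matrix-tree theorem the graph has (1/3) * product of the nonzero eigenvalues = 3 spanning trees. There is one zero in the spectrum, matching the 1 component.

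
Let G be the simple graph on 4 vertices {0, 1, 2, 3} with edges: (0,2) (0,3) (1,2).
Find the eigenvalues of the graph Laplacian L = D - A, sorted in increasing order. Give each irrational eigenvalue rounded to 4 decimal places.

With the vertex order [0, 1, 2, 3], the degrees are [2, 1, 2, 1], giving D = diag(2, 1, 2, 1) and L = D - A. L is symmetric positive semidefinite, so every eigenvalue is real and nonnegative. The single zero eigenvalue shows the graph is connected. There is one zero in the spectrum, matching the 1 component. By the matrix-tree theorem the graph has (1/4) * product of the nonzero eigenvalues = 1 spanning tree.

[0, 0.5858, 2, 3.4142]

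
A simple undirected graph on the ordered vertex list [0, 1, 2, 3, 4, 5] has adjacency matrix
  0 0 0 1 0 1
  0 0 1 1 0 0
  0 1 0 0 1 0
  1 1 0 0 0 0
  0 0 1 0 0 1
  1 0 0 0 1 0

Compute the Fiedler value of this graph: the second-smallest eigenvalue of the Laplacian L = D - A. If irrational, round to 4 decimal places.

1

With the vertex order [0, 1, 2, 3, 4, 5], the degrees are [2, 2, 2, 2, 2, 2], giving D = diag(2, 2, 2, 2, 2, 2) and L = D - A. The smallest Laplacian eigenvalue is always 0. The next one, lambda_2 = 1, measures how hard the graph is to disconnect: larger values mean better connectivity. The eigenvalues sum to 12, which equals trace(L) = 2|E|. By the matrix-tree theorem the graph has (1/6) * product of the nonzero eigenvalues = 6 spanning trees.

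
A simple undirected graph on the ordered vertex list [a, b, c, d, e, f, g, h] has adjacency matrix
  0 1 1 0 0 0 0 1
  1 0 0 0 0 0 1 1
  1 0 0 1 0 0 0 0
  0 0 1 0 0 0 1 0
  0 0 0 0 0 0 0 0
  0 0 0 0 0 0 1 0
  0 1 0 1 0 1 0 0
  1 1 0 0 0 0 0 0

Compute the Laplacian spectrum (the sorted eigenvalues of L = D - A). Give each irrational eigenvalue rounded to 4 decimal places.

[0, 0, 0.6490, 1.0910, 2.2416, 3.1462, 4.2048, 4.6675]

Reading degrees in the order [a, b, c, d, e, f, g, h] gives [3, 3, 2, 2, 0, 1, 3, 2]; set D = diag(3, 3, 2, 2, 0, 1, 3, 2) and form L = D - A. The multiplicity of 0 as a Laplacian eigenvalue equals the number of connected components. The 2 zero eigenvalues correspond to the 2 connected components.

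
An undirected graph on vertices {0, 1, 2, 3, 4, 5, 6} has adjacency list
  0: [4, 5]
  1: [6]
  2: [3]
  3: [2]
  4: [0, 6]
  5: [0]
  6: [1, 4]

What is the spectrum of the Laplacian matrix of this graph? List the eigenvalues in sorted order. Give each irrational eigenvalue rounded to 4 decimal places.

Reading degrees in the order [0, 1, 2, 3, 4, 5, 6] gives [2, 1, 1, 1, 2, 1, 2]; set D = diag(2, 1, 1, 1, 2, 1, 2) and form L = D - A. Diagonalising L (or applying a numerical eigensolver to the 7x7 matrix) gives the spectrum above. The 2 zero eigenvalues correspond to the 2 connected components. The eigenvalues sum to 10, which equals trace(L) = 2|E|. The largest eigenvalue, 3.6180, is at most the vertex count 7.

[0, 0, 0.3820, 1.3820, 2, 2.6180, 3.6180]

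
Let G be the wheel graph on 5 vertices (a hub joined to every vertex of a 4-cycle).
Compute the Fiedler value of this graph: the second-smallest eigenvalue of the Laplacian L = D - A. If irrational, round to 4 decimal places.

The graph has 5 vertices and degree multiset [4, 3, 3, 3, 3]; D is the diagonal matrix of degrees and L = D - A. The smallest Laplacian eigenvalue is always 0. The next one, lambda_2 = 3, measures how hard the graph is to disconnect: larger values mean better connectivity. By the matrix-tree theorem the graph has (1/5) * product of the nonzero eigenvalues = 45 spanning trees. The eigenvalues sum to 16, which equals trace(L) = 2|E|.

3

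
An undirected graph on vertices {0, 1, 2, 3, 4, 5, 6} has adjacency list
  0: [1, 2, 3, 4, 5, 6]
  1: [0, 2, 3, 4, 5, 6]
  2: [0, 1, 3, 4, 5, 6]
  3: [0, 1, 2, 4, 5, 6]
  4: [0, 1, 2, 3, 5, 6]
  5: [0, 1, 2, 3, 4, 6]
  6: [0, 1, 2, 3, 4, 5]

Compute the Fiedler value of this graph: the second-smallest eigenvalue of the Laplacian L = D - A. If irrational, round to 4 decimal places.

With the vertex order [0, 1, 2, 3, 4, 5, 6], the degrees are [6, 6, 6, 6, 6, 6, 6], giving D = diag(6, 6, 6, 6, 6, 6, 6) and L = D - A. Computing the eigenvalues of L and sorting gives [0, 7, 7, 7, 7, 7, 7]. The Fiedler value lambda_2 = 7 is strictly positive, so the graph is connected. By the matrix-tree theorem the graph has (1/7) * product of the nonzero eigenvalues = 16807 spanning trees.

7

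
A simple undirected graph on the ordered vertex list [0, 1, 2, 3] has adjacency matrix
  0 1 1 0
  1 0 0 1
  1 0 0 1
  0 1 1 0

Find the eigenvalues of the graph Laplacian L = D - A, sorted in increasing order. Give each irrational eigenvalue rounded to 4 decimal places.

Each diagonal entry of L is the vertex degree and each off-diagonal entry is -1 where an edge is present, 0 otherwise; in the order [0, 1, 2, 3] the diagonal is [2, 2, 2, 2]. The multiplicity of 0 as a Laplacian eigenvalue equals the number of connected components. The single zero eigenvalue shows the graph is connected. By the matrix-tree theorem the graph has (1/4) * product of the nonzero eigenvalues = 4 spanning trees.

[0, 2, 2, 4]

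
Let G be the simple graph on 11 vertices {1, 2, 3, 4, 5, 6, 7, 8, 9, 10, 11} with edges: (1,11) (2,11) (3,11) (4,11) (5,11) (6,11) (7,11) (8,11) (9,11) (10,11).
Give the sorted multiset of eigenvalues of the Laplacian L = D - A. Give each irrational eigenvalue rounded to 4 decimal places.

[0, 1, 1, 1, 1, 1, 1, 1, 1, 1, 11]

Reading degrees in the order [1, 2, 3, 4, 5, 6, 7, 8, 9, 10, 11] gives [1, 1, 1, 1, 1, 1, 1, 1, 1, 1, 10]; set D = diag(1, 1, 1, 1, 1, 1, 1, 1, 1, 1, 10) and form L = D - A. Since every row of L sums to 0, the all-ones vector is in the kernel and 0 is an eigenvalue. The single zero eigenvalue shows the graph is connected. By the matrix-tree theorem the graph has (1/11) * product of the nonzero eigenvalues = 1 spanning tree.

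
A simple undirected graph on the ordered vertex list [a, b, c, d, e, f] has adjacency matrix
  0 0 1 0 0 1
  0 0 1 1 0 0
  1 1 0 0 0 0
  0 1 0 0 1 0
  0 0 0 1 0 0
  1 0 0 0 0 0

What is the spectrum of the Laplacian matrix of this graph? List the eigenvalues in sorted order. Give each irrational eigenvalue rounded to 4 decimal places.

Each diagonal entry of L is the vertex degree and each off-diagonal entry is -1 where an edge is present, 0 otherwise; in the order [a, b, c, d, e, f] the diagonal is [2, 2, 2, 2, 1, 1]. The multiplicity of 0 as a Laplacian eigenvalue equals the number of connected components. The single zero eigenvalue shows the graph is connected. The largest eigenvalue, 3.7321, is at most the vertex count 6.

[0, 0.2679, 1, 2, 3, 3.7321]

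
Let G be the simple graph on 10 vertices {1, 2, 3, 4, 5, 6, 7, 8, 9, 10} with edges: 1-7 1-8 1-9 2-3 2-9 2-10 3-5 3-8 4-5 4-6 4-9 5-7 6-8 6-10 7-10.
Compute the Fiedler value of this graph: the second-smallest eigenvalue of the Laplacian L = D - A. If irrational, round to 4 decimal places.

2

With the vertex order [1, 2, 3, 4, 5, 6, 7, 8, 9, 10], the degrees are [3, 3, 3, 3, 3, 3, 3, 3, 3, 3], giving D = diag(3, 3, 3, 3, 3, 3, 3, 3, 3, 3) and L = D - A. The sorted Laplacian eigenvalues are [0, 2, 2, 2, 2, 2, 5, 5, 5, 5]; the algebraic connectivity is the second entry, 2. There is one zero in the spectrum, matching the 1 component. By the matrix-tree theorem the graph has (1/10) * product of the nonzero eigenvalues = 2000 spanning trees.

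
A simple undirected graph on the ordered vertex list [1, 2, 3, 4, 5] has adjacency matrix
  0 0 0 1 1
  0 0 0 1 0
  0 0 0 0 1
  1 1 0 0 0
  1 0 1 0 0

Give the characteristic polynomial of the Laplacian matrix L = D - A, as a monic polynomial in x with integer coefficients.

x^5 - 8x^4 + 21x^3 - 20x^2 + 5x

Reading degrees in the order [1, 2, 3, 4, 5] gives [2, 1, 1, 2, 2]; set D = diag(2, 1, 1, 2, 2) and form L = D - A. L has integer entries, so p(x) = det(xI - L) has integer coefficients. Expanding the determinant yields x^5 - 8x^4 + 21x^3 - 20x^2 + 5x. The constant term is 0 because L is singular (the all-ones vector lies in its kernel). The eigenvalues sum to 8, which equals trace(L) = 2|E|.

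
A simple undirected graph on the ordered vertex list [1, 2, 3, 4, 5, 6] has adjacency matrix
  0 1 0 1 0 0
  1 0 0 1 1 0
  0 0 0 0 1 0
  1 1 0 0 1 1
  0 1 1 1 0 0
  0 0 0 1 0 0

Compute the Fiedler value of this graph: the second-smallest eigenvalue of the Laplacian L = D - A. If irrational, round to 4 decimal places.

With the vertex order [1, 2, 3, 4, 5, 6], the degrees are [2, 3, 1, 4, 3, 1], giving D = diag(2, 3, 1, 4, 3, 1) and L = D - A. Computing the eigenvalues of L and sorting gives [0, 0.6972, 1.1392, 2.7459, 4.3028, 5.1149]. The Fiedler value lambda_2 = 0.6972 is strictly positive, so the graph is connected.

0.6972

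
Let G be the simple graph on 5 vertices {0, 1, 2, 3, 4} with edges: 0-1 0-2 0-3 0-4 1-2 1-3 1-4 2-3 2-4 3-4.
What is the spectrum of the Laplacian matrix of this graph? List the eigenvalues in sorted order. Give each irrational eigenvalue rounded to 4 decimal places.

[0, 5, 5, 5, 5]

With the vertex order [0, 1, 2, 3, 4], the degrees are [4, 4, 4, 4, 4], giving D = diag(4, 4, 4, 4, 4) and L = D - A. The multiplicity of 0 as a Laplacian eigenvalue equals the number of connected components. The single zero eigenvalue shows the graph is connected. There is one zero in the spectrum, matching the 1 component.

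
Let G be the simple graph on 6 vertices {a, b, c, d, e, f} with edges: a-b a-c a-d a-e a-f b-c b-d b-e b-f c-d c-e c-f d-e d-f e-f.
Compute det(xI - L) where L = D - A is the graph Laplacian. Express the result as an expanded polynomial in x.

x^6 - 30x^5 + 360x^4 - 2160x^3 + 6480x^2 - 7776x

Each diagonal entry of L is the vertex degree and each off-diagonal entry is -1 where an edge is present, 0 otherwise; in the order [a, b, c, d, e, f] the diagonal is [5, 5, 5, 5, 5, 5]. L has integer entries, so p(x) = det(xI - L) has integer coefficients. Expanding the determinant yields x^6 - 30x^5 + 360x^4 - 2160x^3 + 6480x^2 - 7776x. Since p(0) = det(-L) = 0, x divides p(x).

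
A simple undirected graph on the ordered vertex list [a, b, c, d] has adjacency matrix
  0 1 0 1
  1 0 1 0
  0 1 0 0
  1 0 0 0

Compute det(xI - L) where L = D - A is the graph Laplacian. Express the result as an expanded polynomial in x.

x^4 - 6x^3 + 10x^2 - 4x

Reading degrees in the order [a, b, c, d] gives [2, 2, 1, 1]; set D = diag(2, 2, 1, 1) and form L = D - A. L has integer entries, so p(x) = det(xI - L) has integer coefficients. Expanding the determinant yields x^4 - 6x^3 + 10x^2 - 4x. The coefficient of x^3 equals -trace(L) = -6, matching the sum of degrees. The eigenvalues sum to 6, which equals trace(L) = 2|E|. There is one zero in the spectrum, matching the 1 component.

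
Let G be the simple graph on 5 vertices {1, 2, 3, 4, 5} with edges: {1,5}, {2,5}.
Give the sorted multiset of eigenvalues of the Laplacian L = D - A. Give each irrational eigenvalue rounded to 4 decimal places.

Each diagonal entry of L is the vertex degree and each off-diagonal entry is -1 where an edge is present, 0 otherwise; in the order [1, 2, 3, 4, 5] the diagonal is [1, 1, 0, 0, 2]. Diagonalising L (or applying a numerical eigensolver to the 5x5 matrix) gives the spectrum above. The 3 zero eigenvalues correspond to the 3 connected components. The eigenvalues sum to 4, which equals trace(L) = 2|E|.

[0, 0, 0, 1, 3]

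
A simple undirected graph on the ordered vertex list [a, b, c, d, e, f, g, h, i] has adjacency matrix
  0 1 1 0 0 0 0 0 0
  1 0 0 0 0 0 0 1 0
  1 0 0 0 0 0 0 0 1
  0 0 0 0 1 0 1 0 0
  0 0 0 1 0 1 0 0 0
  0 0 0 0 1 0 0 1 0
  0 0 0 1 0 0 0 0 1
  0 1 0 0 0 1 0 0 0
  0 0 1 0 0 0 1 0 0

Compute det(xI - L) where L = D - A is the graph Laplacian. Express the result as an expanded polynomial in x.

x^9 - 18x^8 + 135x^7 - 546x^6 + 1287x^5 - 1782x^4 + 1386x^3 - 540x^2 + 81x

With the vertex order [a, b, c, d, e, f, g, h, i], the degrees are [2, 2, 2, 2, 2, 2, 2, 2, 2], giving D = diag(2, 2, 2, 2, 2, 2, 2, 2, 2) and L = D - A. L has integer entries, so p(x) = det(xI - L) has integer coefficients. Expanding the determinant yields x^9 - 18x^8 + 135x^7 - 546x^6 + 1287x^5 - 1782x^4 + 1386x^3 - 540x^2 + 81x. The constant term is 0 because L is singular (the all-ones vector lies in its kernel). The eigenvalues sum to 18, which equals trace(L) = 2|E|.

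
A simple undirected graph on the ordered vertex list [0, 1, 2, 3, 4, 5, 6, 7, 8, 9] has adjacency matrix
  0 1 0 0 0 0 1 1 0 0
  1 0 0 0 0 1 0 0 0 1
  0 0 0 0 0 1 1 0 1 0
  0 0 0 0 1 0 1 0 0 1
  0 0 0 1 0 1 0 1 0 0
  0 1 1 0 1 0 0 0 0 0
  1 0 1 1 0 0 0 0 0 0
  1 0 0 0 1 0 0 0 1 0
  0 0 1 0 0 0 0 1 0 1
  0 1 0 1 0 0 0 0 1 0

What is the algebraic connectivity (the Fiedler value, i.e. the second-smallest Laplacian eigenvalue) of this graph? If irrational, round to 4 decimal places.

With the vertex order [0, 1, 2, 3, 4, 5, 6, 7, 8, 9], the degrees are [3, 3, 3, 3, 3, 3, 3, 3, 3, 3], giving D = diag(3, 3, 3, 3, 3, 3, 3, 3, 3, 3) and L = D - A. The smallest Laplacian eigenvalue is always 0. The next one, lambda_2 = 2, measures how hard the graph is to disconnect: larger values mean better connectivity. The eigenvalues sum to 30, which equals trace(L) = 2|E|.

2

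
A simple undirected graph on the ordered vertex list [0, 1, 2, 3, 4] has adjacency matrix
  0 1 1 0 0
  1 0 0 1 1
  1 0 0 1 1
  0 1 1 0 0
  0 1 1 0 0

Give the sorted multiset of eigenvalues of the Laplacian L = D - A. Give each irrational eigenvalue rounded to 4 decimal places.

[0, 2, 2, 3, 5]

Each diagonal entry of L is the vertex degree and each off-diagonal entry is -1 where an edge is present, 0 otherwise; in the order [0, 1, 2, 3, 4] the diagonal is [2, 3, 3, 2, 2]. Since every row of L sums to 0, the all-ones vector is in the kernel and 0 is an eigenvalue. The single zero eigenvalue shows the graph is connected.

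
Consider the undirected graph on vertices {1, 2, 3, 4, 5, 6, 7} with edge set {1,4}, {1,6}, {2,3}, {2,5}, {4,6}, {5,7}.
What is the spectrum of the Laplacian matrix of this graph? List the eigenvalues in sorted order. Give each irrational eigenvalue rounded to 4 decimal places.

[0, 0, 0.5858, 2, 3, 3, 3.4142]

With the vertex order [1, 2, 3, 4, 5, 6, 7], the degrees are [2, 2, 1, 2, 2, 2, 1], giving D = diag(2, 2, 1, 2, 2, 2, 1) and L = D - A. L is symmetric positive semidefinite, so every eigenvalue is real and nonnegative. The 2 zero eigenvalues correspond to the 2 connected components. There are 2 zeros in the spectrum, matching the 2 components.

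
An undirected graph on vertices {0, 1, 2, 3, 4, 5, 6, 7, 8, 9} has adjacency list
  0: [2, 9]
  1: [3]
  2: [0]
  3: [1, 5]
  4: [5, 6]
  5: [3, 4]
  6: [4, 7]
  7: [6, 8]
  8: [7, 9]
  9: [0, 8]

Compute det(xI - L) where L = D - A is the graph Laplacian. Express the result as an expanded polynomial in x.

Each diagonal entry of L is the vertex degree and each off-diagonal entry is -1 where an edge is present, 0 otherwise; in the order [0, 1, 2, 3, 4, 5, 6, 7, 8, 9] the diagonal is [2, 1, 1, 2, 2, 2, 2, 2, 2, 2]. Computing det(xI - L) by cofactor expansion (or equivalently via sum-over-permutations) gives x^10 - 18x^9 + 136x^8 - 560x^7 + 1365x^6 - 2002x^5 + 1716x^4 - 792x^3 + 165x^2 - 10x. The coefficient of x^9 equals -trace(L) = -18, matching the sum of degrees. There is one zero in the spectrum, matching the 1 component.

x^10 - 18x^9 + 136x^8 - 560x^7 + 1365x^6 - 2002x^5 + 1716x^4 - 792x^3 + 165x^2 - 10x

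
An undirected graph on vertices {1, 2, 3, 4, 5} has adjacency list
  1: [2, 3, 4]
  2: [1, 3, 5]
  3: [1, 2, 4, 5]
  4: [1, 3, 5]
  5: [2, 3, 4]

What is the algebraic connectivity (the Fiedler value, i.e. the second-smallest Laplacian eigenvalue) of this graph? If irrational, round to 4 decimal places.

With the vertex order [1, 2, 3, 4, 5], the degrees are [3, 3, 4, 3, 3], giving D = diag(3, 3, 4, 3, 3) and L = D - A. Computing the eigenvalues of L and sorting gives [0, 3, 3, 5, 5]. The Fiedler value lambda_2 = 3 is strictly positive, so the graph is connected.

3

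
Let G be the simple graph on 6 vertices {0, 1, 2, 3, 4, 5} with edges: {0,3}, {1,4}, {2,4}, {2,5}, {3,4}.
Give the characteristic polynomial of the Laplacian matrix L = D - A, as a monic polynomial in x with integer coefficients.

x^6 - 10x^5 + 35x^4 - 52x^3 + 31x^2 - 6x

Each diagonal entry of L is the vertex degree and each off-diagonal entry is -1 where an edge is present, 0 otherwise; in the order [0, 1, 2, 3, 4, 5] the diagonal is [1, 1, 2, 2, 3, 1]. Computing det(xI - L) by cofactor expansion (or equivalently via sum-over-permutations) gives x^6 - 10x^5 + 35x^4 - 52x^3 + 31x^2 - 6x. The coefficient of x^5 equals -trace(L) = -10, matching the sum of degrees.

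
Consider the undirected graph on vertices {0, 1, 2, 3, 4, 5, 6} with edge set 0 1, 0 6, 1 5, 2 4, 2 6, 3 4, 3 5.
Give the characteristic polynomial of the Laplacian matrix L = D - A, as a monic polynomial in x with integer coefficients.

x^7 - 14x^6 + 77x^5 - 210x^4 + 294x^3 - 196x^2 + 49x

Each diagonal entry of L is the vertex degree and each off-diagonal entry is -1 where an edge is present, 0 otherwise; in the order [0, 1, 2, 3, 4, 5, 6] the diagonal is [2, 2, 2, 2, 2, 2, 2]. Computing det(xI - L) by cofactor expansion (or equivalently via sum-over-permutations) gives x^7 - 14x^6 + 77x^5 - 210x^4 + 294x^3 - 196x^2 + 49x. The coefficient of x^6 equals -trace(L) = -14, matching the sum of degrees. There is one zero in the spectrum, matching the 1 component.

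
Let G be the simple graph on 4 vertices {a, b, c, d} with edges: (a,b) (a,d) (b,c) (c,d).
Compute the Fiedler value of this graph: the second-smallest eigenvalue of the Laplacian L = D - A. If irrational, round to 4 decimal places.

2

With the vertex order [a, b, c, d], the degrees are [2, 2, 2, 2], giving D = diag(2, 2, 2, 2) and L = D - A. Computing the eigenvalues of L and sorting gives [0, 2, 2, 4]. The Fiedler value lambda_2 = 2 is strictly positive, so the graph is connected. There is one zero in the spectrum, matching the 1 component. The largest eigenvalue, 4, is at most the vertex count 4.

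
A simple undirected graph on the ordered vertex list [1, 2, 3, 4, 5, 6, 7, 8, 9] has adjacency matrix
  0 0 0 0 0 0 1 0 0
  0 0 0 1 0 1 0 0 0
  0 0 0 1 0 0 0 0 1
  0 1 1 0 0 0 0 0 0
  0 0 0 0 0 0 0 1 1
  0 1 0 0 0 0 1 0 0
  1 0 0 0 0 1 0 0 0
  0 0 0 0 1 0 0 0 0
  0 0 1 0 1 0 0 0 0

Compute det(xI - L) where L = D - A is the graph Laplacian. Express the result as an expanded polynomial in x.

x^9 - 16x^8 + 105x^7 - 364x^6 + 715x^5 - 792x^4 + 462x^3 - 120x^2 + 9x

Each diagonal entry of L is the vertex degree and each off-diagonal entry is -1 where an edge is present, 0 otherwise; in the order [1, 2, 3, 4, 5, 6, 7, 8, 9] the diagonal is [1, 2, 2, 2, 2, 2, 2, 1, 2]. Computing det(xI - L) by cofactor expansion (or equivalently via sum-over-permutations) gives x^9 - 16x^8 + 105x^7 - 364x^6 + 715x^5 - 792x^4 + 462x^3 - 120x^2 + 9x. The constant term is 0 because L is singular (the all-ones vector lies in its kernel). The eigenvalues sum to 16, which equals trace(L) = 2|E|. The largest eigenvalue, 3.8794, is at most the vertex count 9.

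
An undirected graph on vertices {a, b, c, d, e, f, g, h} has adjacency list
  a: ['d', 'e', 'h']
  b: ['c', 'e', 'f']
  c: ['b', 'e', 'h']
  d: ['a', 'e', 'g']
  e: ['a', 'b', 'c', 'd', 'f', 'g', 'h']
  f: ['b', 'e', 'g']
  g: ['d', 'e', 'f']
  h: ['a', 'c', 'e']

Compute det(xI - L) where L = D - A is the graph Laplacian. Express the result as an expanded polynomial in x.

x^8 - 28x^7 + 322x^6 - 1974x^5 + 6965x^4 - 14126x^3 + 15225x^2 - 6728x

With the vertex order [a, b, c, d, e, f, g, h], the degrees are [3, 3, 3, 3, 7, 3, 3, 3], giving D = diag(3, 3, 3, 3, 7, 3, 3, 3) and L = D - A. Computing det(xI - L) by cofactor expansion (or equivalently via sum-over-permutations) gives x^8 - 28x^7 + 322x^6 - 1974x^5 + 6965x^4 - 14126x^3 + 15225x^2 - 6728x. Since p(0) = det(-L) = 0, x divides p(x). The largest eigenvalue, 8, is at most the vertex count 8.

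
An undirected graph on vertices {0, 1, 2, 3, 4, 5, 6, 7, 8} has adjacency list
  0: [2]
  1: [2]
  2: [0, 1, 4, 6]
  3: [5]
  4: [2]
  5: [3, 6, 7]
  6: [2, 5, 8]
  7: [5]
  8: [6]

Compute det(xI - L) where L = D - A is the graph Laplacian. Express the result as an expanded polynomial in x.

With the vertex order [0, 1, 2, 3, 4, 5, 6, 7, 8], the degrees are [1, 1, 4, 1, 1, 3, 3, 1, 1], giving D = diag(1, 1, 4, 1, 1, 3, 3, 1, 1) and L = D - A. L has integer entries, so p(x) = det(xI - L) has integer coefficients. Expanding the determinant yields x^9 - 16x^8 + 100x^7 - 316x^6 + 552x^5 - 550x^4 + 306x^3 - 86x^2 + 9x. Since p(0) = det(-L) = 0, x divides p(x). The eigenvalues sum to 16, which equals trace(L) = 2|E|.

x^9 - 16x^8 + 100x^7 - 316x^6 + 552x^5 - 550x^4 + 306x^3 - 86x^2 + 9x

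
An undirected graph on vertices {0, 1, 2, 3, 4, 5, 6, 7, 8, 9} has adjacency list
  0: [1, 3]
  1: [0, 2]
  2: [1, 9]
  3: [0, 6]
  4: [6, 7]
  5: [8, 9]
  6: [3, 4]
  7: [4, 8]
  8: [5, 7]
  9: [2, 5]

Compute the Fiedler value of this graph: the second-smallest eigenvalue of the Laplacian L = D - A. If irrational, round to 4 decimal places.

0.3820

Reading degrees in the order [0, 1, 2, 3, 4, 5, 6, 7, 8, 9] gives [2, 2, 2, 2, 2, 2, 2, 2, 2, 2]; set D = diag(2, 2, 2, 2, 2, 2, 2, 2, 2, 2) and form L = D - A. The sorted Laplacian eigenvalues are [0, 0.3820, 0.3820, 1.3820, 1.3820, 2.6180, 2.6180, 3.6180, 3.6180, 4]; the algebraic connectivity is the second entry, 0.3820.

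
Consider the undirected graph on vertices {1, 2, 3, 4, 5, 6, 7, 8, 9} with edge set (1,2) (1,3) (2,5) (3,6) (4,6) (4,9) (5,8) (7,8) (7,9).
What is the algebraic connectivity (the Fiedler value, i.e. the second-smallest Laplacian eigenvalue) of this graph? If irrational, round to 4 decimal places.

0.4679

Each diagonal entry of L is the vertex degree and each off-diagonal entry is -1 where an edge is present, 0 otherwise; in the order [1, 2, 3, 4, 5, 6, 7, 8, 9] the diagonal is [2, 2, 2, 2, 2, 2, 2, 2, 2]. The smallest Laplacian eigenvalue is always 0. The next one, lambda_2 = 0.4679, measures how hard the graph is to disconnect: larger values mean better connectivity. The eigenvalues sum to 18, which equals trace(L) = 2|E|.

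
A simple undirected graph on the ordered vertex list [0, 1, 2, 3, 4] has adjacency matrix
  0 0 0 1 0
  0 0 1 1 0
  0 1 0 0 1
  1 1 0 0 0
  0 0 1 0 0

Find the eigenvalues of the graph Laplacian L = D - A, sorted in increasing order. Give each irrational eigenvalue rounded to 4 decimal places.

[0, 0.3820, 1.3820, 2.6180, 3.6180]

Each diagonal entry of L is the vertex degree and each off-diagonal entry is -1 where an edge is present, 0 otherwise; in the order [0, 1, 2, 3, 4] the diagonal is [1, 2, 2, 2, 1]. The multiplicity of 0 as a Laplacian eigenvalue equals the number of connected components. The single zero eigenvalue shows the graph is connected. There is one zero in the spectrum, matching the 1 component.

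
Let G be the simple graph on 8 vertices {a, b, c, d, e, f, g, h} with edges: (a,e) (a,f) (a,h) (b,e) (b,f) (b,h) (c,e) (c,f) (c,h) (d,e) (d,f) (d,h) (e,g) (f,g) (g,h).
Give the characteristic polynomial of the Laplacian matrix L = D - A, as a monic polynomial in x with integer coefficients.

Reading degrees in the order [a, b, c, d, e, f, g, h] gives [3, 3, 3, 3, 5, 5, 3, 5]; set D = diag(3, 3, 3, 3, 5, 5, 3, 5) and form L = D - A. The eigenvalues of L are [0, 3, 3, 3, 3, 5, 5, 8]; the characteristic polynomial is the product of (x - lambda_i), which multiplies out to x^8 - 30x^7 + 375x^6 - 2540x^5 + 10095x^4 - 23598x^3 + 30105x^2 - 16200x. The constant term is 0 because L is singular (the all-ones vector lies in its kernel). The eigenvalues sum to 30, which equals trace(L) = 2|E|.

x^8 - 30x^7 + 375x^6 - 2540x^5 + 10095x^4 - 23598x^3 + 30105x^2 - 16200x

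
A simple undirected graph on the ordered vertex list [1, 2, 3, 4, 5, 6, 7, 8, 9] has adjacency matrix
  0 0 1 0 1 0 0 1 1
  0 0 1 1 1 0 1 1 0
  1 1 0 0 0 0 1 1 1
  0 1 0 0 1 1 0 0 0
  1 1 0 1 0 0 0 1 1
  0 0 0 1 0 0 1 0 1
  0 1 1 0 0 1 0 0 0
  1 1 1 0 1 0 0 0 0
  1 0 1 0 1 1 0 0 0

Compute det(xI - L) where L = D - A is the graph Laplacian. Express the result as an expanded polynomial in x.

With the vertex order [1, 2, 3, 4, 5, 6, 7, 8, 9], the degrees are [4, 5, 5, 3, 5, 3, 3, 4, 4], giving D = diag(4, 5, 5, 3, 5, 3, 3, 4, 4) and L = D - A. Computing det(xI - L) by cofactor expansion (or equivalently via sum-over-permutations) gives x^9 - 36x^8 + 555x^7 - 4778x^6 + 25079x^5 - 82032x^4 + 163000x^3 - 179608x^2 + 83916x. The constant term is 0 because L is singular (the all-ones vector lies in its kernel). There is one zero in the spectrum, matching the 1 component. By the matrix-tree theorem the graph has (1/9) * product of the nonzero eigenvalues = 9324 spanning trees.

x^9 - 36x^8 + 555x^7 - 4778x^6 + 25079x^5 - 82032x^4 + 163000x^3 - 179608x^2 + 83916x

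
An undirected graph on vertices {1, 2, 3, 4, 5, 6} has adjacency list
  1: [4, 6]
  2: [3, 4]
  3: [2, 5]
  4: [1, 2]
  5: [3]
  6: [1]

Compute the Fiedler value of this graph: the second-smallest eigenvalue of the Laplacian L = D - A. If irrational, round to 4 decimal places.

0.2679

Each diagonal entry of L is the vertex degree and each off-diagonal entry is -1 where an edge is present, 0 otherwise; in the order [1, 2, 3, 4, 5, 6] the diagonal is [2, 2, 2, 2, 1, 1]. The sorted Laplacian eigenvalues are [0, 0.2679, 1, 2, 3, 3.7321]; the algebraic connectivity is the second entry, 0.2679.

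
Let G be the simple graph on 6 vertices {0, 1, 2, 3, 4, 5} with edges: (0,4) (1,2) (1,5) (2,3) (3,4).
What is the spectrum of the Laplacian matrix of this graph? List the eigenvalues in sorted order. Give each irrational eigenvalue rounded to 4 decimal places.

[0, 0.2679, 1, 2, 3, 3.7321]

Reading degrees in the order [0, 1, 2, 3, 4, 5] gives [1, 2, 2, 2, 2, 1]; set D = diag(1, 2, 2, 2, 2, 1) and form L = D - A. L is symmetric positive semidefinite, so every eigenvalue is real and nonnegative. The single zero eigenvalue shows the graph is connected. There is one zero in the spectrum, matching the 1 component.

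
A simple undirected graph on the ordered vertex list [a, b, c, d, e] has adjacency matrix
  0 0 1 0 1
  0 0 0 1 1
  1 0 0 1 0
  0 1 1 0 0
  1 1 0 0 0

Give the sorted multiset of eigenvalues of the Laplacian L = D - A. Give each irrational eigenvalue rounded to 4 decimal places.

[0, 1.3820, 1.3820, 3.6180, 3.6180]

Each diagonal entry of L is the vertex degree and each off-diagonal entry is -1 where an edge is present, 0 otherwise; in the order [a, b, c, d, e] the diagonal is [2, 2, 2, 2, 2]. Diagonalising L (or applying a numerical eigensolver to the 5x5 matrix) gives the spectrum above. The largest eigenvalue, 3.6180, is at most the vertex count 5.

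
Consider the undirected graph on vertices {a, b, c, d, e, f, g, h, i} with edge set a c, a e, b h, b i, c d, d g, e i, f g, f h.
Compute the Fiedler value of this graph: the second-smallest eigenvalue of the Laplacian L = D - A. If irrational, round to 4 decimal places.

0.4679

Each diagonal entry of L is the vertex degree and each off-diagonal entry is -1 where an edge is present, 0 otherwise; in the order [a, b, c, d, e, f, g, h, i] the diagonal is [2, 2, 2, 2, 2, 2, 2, 2, 2]. Computing the eigenvalues of L and sorting gives [0, 0.4679, 0.4679, 1.6527, 1.6527, 3, 3, 3.8794, 3.8794]. The Fiedler value lambda_2 = 0.4679 is strictly positive, so the graph is connected. By the matrix-tree theorem the graph has (1/9) * product of the nonzero eigenvalues = 9 spanning trees. The eigenvalues sum to 18, which equals trace(L) = 2|E|.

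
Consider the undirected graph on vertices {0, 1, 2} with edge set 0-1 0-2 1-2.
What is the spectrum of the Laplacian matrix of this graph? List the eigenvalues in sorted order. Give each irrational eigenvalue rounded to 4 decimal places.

Each diagonal entry of L is the vertex degree and each off-diagonal entry is -1 where an edge is present, 0 otherwise; in the order [0, 1, 2] the diagonal is [2, 2, 2]. The multiplicity of 0 as a Laplacian eigenvalue equals the number of connected components. The eigenvalues sum to 6, which equals trace(L) = 2|E|.

[0, 3, 3]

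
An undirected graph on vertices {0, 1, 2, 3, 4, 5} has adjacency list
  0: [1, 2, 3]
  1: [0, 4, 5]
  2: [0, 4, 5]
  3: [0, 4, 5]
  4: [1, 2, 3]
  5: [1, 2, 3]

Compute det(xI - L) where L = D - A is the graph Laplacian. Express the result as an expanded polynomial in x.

With the vertex order [0, 1, 2, 3, 4, 5], the degrees are [3, 3, 3, 3, 3, 3], giving D = diag(3, 3, 3, 3, 3, 3) and L = D - A. Computing det(xI - L) by cofactor expansion (or equivalently via sum-over-permutations) gives x^6 - 18x^5 + 126x^4 - 432x^3 + 729x^2 - 486x. The constant term is 0 because L is singular (the all-ones vector lies in its kernel).

x^6 - 18x^5 + 126x^4 - 432x^3 + 729x^2 - 486x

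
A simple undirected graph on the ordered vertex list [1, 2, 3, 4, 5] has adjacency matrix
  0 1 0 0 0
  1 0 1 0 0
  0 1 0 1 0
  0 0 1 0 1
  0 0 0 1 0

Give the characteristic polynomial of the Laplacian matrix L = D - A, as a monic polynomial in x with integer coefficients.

x^5 - 8x^4 + 21x^3 - 20x^2 + 5x

Reading degrees in the order [1, 2, 3, 4, 5] gives [1, 2, 2, 2, 1]; set D = diag(1, 2, 2, 2, 1) and form L = D - A. L has integer entries, so p(x) = det(xI - L) has integer coefficients. Expanding the determinant yields x^5 - 8x^4 + 21x^3 - 20x^2 + 5x. The constant term is 0 because L is singular (the all-ones vector lies in its kernel). The largest eigenvalue, 3.6180, is at most the vertex count 5.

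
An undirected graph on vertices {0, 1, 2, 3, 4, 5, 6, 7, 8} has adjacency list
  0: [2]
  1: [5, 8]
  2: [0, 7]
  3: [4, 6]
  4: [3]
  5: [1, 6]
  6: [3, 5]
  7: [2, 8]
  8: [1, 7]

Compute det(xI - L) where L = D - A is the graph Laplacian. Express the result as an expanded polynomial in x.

Each diagonal entry of L is the vertex degree and each off-diagonal entry is -1 where an edge is present, 0 otherwise; in the order [0, 1, 2, 3, 4, 5, 6, 7, 8] the diagonal is [1, 2, 2, 2, 1, 2, 2, 2, 2]. L has integer entries, so p(x) = det(xI - L) has integer coefficients. Expanding the determinant yields x^9 - 16x^8 + 105x^7 - 364x^6 + 715x^5 - 792x^4 + 462x^3 - 120x^2 + 9x. The constant term is 0 because L is singular (the all-ones vector lies in its kernel). The eigenvalues sum to 16, which equals trace(L) = 2|E|.

x^9 - 16x^8 + 105x^7 - 364x^6 + 715x^5 - 792x^4 + 462x^3 - 120x^2 + 9x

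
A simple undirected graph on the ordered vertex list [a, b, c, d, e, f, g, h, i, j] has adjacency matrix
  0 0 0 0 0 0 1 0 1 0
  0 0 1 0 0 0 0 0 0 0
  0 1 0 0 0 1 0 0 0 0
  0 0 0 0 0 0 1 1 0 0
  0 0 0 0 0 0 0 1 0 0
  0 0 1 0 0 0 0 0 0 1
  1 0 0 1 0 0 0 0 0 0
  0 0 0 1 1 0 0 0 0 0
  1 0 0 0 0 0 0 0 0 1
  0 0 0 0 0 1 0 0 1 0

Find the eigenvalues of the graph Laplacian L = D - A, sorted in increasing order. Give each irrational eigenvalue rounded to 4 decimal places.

Reading degrees in the order [a, b, c, d, e, f, g, h, i, j] gives [2, 1, 2, 2, 1, 2, 2, 2, 2, 2]; set D = diag(2, 1, 2, 2, 1, 2, 2, 2, 2, 2) and form L = D - A. L is symmetric positive semidefinite, so every eigenvalue is real and nonnegative. The single zero eigenvalue shows the graph is connected. There is one zero in the spectrum, matching the 1 component. The eigenvalues sum to 18, which equals trace(L) = 2|E|.

[0, 0.0979, 0.3820, 0.8244, 1.3820, 2, 2.6180, 3.1756, 3.6180, 3.9021]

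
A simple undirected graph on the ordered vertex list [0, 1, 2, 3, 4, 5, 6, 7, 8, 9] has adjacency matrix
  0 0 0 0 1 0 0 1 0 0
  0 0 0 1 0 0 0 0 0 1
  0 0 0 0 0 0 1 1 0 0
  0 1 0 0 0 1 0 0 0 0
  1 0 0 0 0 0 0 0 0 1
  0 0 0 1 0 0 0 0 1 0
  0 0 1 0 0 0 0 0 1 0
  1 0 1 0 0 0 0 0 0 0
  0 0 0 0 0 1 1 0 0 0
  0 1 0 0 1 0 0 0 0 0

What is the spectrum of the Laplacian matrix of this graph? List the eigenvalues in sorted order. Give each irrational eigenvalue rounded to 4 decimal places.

Reading degrees in the order [0, 1, 2, 3, 4, 5, 6, 7, 8, 9] gives [2, 2, 2, 2, 2, 2, 2, 2, 2, 2]; set D = diag(2, 2, 2, 2, 2, 2, 2, 2, 2, 2) and form L = D - A. Since every row of L sums to 0, the all-ones vector is in the kernel and 0 is an eigenvalue. The single zero eigenvalue shows the graph is connected. By the matrix-tree theorem the graph has (1/10) * product of the nonzero eigenvalues = 10 spanning trees.

[0, 0.3820, 0.3820, 1.3820, 1.3820, 2.6180, 2.6180, 3.6180, 3.6180, 4]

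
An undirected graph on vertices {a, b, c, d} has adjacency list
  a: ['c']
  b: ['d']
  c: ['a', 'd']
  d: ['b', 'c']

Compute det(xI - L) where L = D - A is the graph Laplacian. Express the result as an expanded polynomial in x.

Each diagonal entry of L is the vertex degree and each off-diagonal entry is -1 where an edge is present, 0 otherwise; in the order [a, b, c, d] the diagonal is [1, 1, 2, 2]. Computing det(xI - L) by cofactor expansion (or equivalently via sum-over-permutations) gives x^4 - 6x^3 + 10x^2 - 4x. Since p(0) = det(-L) = 0, x divides p(x). The eigenvalues sum to 6, which equals trace(L) = 2|E|.

x^4 - 6x^3 + 10x^2 - 4x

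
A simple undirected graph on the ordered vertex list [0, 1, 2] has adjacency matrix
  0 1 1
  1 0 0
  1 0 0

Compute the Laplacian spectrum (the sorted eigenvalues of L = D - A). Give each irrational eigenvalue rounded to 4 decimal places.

With the vertex order [0, 1, 2], the degrees are [2, 1, 1], giving D = diag(2, 1, 1) and L = D - A. The multiplicity of 0 as a Laplacian eigenvalue equals the number of connected components. The single zero eigenvalue shows the graph is connected. By the matrix-tree theorem the graph has (1/3) * product of the nonzero eigenvalues = 1 spanning tree. The eigenvalues sum to 4, which equals trace(L) = 2|E|.

[0, 1, 3]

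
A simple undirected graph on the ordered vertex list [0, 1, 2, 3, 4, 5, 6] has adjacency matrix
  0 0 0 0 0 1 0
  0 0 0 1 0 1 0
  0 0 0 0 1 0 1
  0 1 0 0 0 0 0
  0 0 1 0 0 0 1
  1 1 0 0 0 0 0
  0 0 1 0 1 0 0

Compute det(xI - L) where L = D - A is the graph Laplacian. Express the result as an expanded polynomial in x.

x^7 - 12x^6 + 55x^5 - 118x^4 + 114x^3 - 36x^2

Each diagonal entry of L is the vertex degree and each off-diagonal entry is -1 where an edge is present, 0 otherwise; in the order [0, 1, 2, 3, 4, 5, 6] the diagonal is [1, 2, 2, 1, 2, 2, 2]. Computing det(xI - L) by cofactor expansion (or equivalently via sum-over-permutations) gives x^7 - 12x^6 + 55x^5 - 118x^4 + 114x^3 - 36x^2. The coefficient of x^6 equals -trace(L) = -12, matching the sum of degrees. There are 2 zeros in the spectrum, matching the 2 components.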